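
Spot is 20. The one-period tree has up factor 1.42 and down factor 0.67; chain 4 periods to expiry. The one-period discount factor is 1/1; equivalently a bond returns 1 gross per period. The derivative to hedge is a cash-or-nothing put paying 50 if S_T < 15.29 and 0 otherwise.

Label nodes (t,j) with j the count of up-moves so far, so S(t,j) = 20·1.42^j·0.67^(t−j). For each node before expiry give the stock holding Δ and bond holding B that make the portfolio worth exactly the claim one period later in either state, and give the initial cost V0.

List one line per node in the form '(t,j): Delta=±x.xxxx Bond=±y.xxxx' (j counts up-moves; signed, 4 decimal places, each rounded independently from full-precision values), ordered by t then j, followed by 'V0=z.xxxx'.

Under the risk-neutral measure, an up-move has probability p* = (R−d)/(u−d) = 0.4400 and values discount at R = 1.
Terminal payoffs: V(4,0)=50.0000, V(4,1)=50.0000, V(4,2)=0.0000, V(4,3)=0.0000, V(4,4)=0.0000
Node (3,0) S=6.0153: V=(p*·50.0000+(1−p*)·50.0000)/1=50.0000; Δ=(50.0000−50.0000)/(8.5417−4.0302)=0.0000; B=V−Δ·S=50.0000
Node (3,1) S=12.7488: V=(p*·0.0000+(1−p*)·50.0000)/1=28.0000; Δ=(0.0000−50.0000)/(18.1032−8.5417)=-5.2293; B=V−Δ·S=94.6667
Node (3,2) S=27.0198: V=(p*·0.0000+(1−p*)·0.0000)/1=0.0000; Δ=(0.0000−0.0000)/(38.3681−18.1032)=0.0000; B=V−Δ·S=0.0000
Node (3,3) S=57.2658: V=(p*·0.0000+(1−p*)·0.0000)/1=0.0000; Δ=(0.0000−0.0000)/(81.3174−38.3681)=0.0000; B=V−Δ·S=0.0000
Node (2,0) S=8.9780: V=(p*·28.0000+(1−p*)·50.0000)/1=40.3200; Δ=(28.0000−50.0000)/(12.7488−6.0153)=-3.2672; B=V−Δ·S=69.6533
Node (2,1) S=19.0280: V=(p*·0.0000+(1−p*)·28.0000)/1=15.6800; Δ=(0.0000−28.0000)/(27.0198−12.7488)=-1.9620; B=V−Δ·S=53.0133
Node (2,2) S=40.3280: V=(p*·0.0000+(1−p*)·0.0000)/1=0.0000; Δ=(0.0000−0.0000)/(57.2658−27.0198)=0.0000; B=V−Δ·S=0.0000
Node (1,0) S=13.4000: V=(p*·15.6800+(1−p*)·40.3200)/1=29.4784; Δ=(15.6800−40.3200)/(19.0280−8.9780)=-2.4517; B=V−Δ·S=62.3317
Node (1,1) S=28.4000: V=(p*·0.0000+(1−p*)·15.6800)/1=8.7808; Δ=(0.0000−15.6800)/(40.3280−19.0280)=-0.7362; B=V−Δ·S=29.6875
Node (0,0) S=20.0000: V=(p*·8.7808+(1−p*)·29.4784)/1=20.3715; Δ=(8.7808−29.4784)/(28.4000−13.4000)=-1.3798; B=V−Δ·S=47.9683
The time-0 hedge costs 20.3715, which is the no-arbitrage price.

(0,0): Delta=-1.3798 Bond=47.9683
(1,0): Delta=-2.4517 Bond=62.3317
(1,1): Delta=-0.7362 Bond=29.6875
(2,0): Delta=-3.2672 Bond=69.6533
(2,1): Delta=-1.9620 Bond=53.0133
(2,2): Delta=0.0000 Bond=0.0000
(3,0): Delta=0.0000 Bond=50.0000
(3,1): Delta=-5.2293 Bond=94.6667
(3,2): Delta=0.0000 Bond=0.0000
(3,3): Delta=0.0000 Bond=0.0000
V0=20.3715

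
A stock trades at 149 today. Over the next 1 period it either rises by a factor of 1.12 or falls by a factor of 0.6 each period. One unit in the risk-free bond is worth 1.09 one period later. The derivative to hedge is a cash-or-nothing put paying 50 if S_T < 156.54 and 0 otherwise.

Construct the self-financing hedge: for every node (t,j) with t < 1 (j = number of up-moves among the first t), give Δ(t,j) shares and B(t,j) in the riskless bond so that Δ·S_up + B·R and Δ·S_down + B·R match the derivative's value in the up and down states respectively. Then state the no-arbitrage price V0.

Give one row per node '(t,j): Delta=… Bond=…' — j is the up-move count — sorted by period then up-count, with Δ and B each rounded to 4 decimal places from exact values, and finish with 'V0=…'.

No-arbitrage ⇒ martingale measure with p* = (R−d)/(u−d) = 0.9423.
Terminal payoffs: V(1,0)=50.0000, V(1,1)=0.0000
Node (0,0) S=149.0000: V=(p*·0.0000+(1−p*)·50.0000)/1.09=2.6464; Δ=(0.0000−50.0000)/(166.8800−89.4000)=-0.6453; B=V−Δ·S=98.8003
Each (Δ,B) replicates both successor values, so the strategy is self-financing and V0 is arbitrage-free.

(0,0): Delta=-0.6453 Bond=98.8003
V0=2.6464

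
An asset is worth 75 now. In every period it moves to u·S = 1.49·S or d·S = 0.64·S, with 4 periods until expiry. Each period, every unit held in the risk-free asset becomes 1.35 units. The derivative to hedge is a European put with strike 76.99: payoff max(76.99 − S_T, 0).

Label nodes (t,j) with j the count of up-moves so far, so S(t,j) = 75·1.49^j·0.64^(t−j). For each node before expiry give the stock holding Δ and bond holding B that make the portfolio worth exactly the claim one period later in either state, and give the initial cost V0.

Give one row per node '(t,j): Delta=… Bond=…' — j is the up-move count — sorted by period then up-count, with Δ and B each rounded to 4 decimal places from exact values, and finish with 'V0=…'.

(0,0): Delta=-0.0367 Bond=3.2783
(1,0): Delta=-0.2325 Bond=13.8278
(1,1): Delta=-0.0201 Bond=2.5718
(2,0): Delta=-1.0000 Bond=42.2442
(2,1): Delta=-0.1675 Bond=14.0187
(2,2): Delta=-0.0076 Bond=1.3923
(3,0): Delta=-1.0000 Bond=57.0296
(3,1): Delta=-1.0000 Bond=57.0296
(3,2): Delta=-0.0970 Bond=11.4117
(3,3): Delta=0.0000 Bond=0.0000
V0=0.5291

Under the risk-neutral measure, an up-move has probability p* = (R−d)/(u−d) = 0.8353 and values discount at R = 1.35.
At expiry t=4: V(4,0)=64.4071, V(4,1)=47.6954, V(4,2)=8.7885, V(4,3)=0.0000, V(4,4)=0.0000
Node (3,0) S=19.6608: V=(p*·47.6954+(1−p*)·64.4071)/1.35=37.3688; Δ=(47.6954−64.4071)/(29.2946−12.5829)=-1.0000; B=V−Δ·S=57.0296
Node (3,1) S=45.7728: V=(p*·8.7885+(1−p*)·47.6954)/1.35=11.2568; Δ=(8.7885−47.6954)/(68.2015−29.2946)=-1.0000; B=V−Δ·S=57.0296
Node (3,2) S=106.5648: V=(p*·0.0000+(1−p*)·8.7885)/1.35=1.0722; Δ=(0.0000−8.7885)/(158.7816−68.2015)=-0.0970; B=V−Δ·S=11.4117
Node (3,3) S=248.0962: V=(p*·0.0000+(1−p*)·0.0000)/1.35=0.0000; Δ=(0.0000−0.0000)/(369.6633−158.7816)=0.0000; B=V−Δ·S=0.0000
Node (2,0) S=30.7200: V=(p*·11.2568+(1−p*)·37.3688)/1.35=11.5242; Δ=(11.2568−37.3688)/(45.7728−19.6608)=-1.0000; B=V−Δ·S=42.2442
Node (2,1) S=71.5200: V=(p*·1.0722+(1−p*)·11.2568)/1.35=2.0368; Δ=(1.0722−11.2568)/(106.5648−45.7728)=-0.1675; B=V−Δ·S=14.0187
Node (2,2) S=166.5075: V=(p*·0.0000+(1−p*)·1.0722)/1.35=0.1308; Δ=(0.0000−1.0722)/(248.0962−106.5648)=-0.0076; B=V−Δ·S=1.3923
Node (1,0) S=48.0000: V=(p*·2.0368+(1−p*)·11.5242)/1.35=2.6663; Δ=(2.0368−11.5242)/(71.5200−30.7200)=-0.2325; B=V−Δ·S=13.8278
Node (1,1) S=111.7500: V=(p*·0.1308+(1−p*)·2.0368)/1.35=0.3294; Δ=(0.1308−2.0368)/(166.5075−71.5200)=-0.0201; B=V−Δ·S=2.5718
Node (0,0) S=75.0000: V=(p*·0.3294+(1−p*)·2.6663)/1.35=0.5291; Δ=(0.3294−2.6663)/(111.7500−48.0000)=-0.0367; B=V−Δ·S=3.2783
Each (Δ,B) replicates both successor values, so the strategy is self-financing and V0 is arbitrage-free.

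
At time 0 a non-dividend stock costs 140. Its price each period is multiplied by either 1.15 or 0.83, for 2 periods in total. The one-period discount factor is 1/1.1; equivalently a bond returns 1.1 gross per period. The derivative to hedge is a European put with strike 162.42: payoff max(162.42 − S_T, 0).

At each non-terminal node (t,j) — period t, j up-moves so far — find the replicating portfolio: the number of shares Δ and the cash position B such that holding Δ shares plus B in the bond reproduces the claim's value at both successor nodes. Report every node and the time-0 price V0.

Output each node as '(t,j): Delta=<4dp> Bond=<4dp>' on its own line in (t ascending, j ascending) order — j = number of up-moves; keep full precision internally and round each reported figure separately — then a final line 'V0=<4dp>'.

(0,0): Delta=-0.6108 Bond=93.1206
(1,0): Delta=-1.0000 Bond=147.6545
(1,1): Delta=-0.5588 Bond=94.0582
V0=7.6048

The replicating-portfolio and risk-neutral prices coincide; use p* = (1.1−0.83)/(1.15−0.83) = 0.8438 for the latter.
Payoff layer (t=2): V(2,0)=65.9740, V(2,1)=28.7900, V(2,2)=0.0000
(1,0): S=116.2000. Δ = (V_up−V_dn)/(S_up−S_dn) = (28.7900−65.9740)/(133.6300−96.4460) = -1.0000. V = [p*·28.7900 + (1−p*)·65.9740]/1.1 = 31.4545. B = V − Δ·S = 147.6545.
(1,1): S=161.0000. Δ = (V_up−V_dn)/(S_up−S_dn) = (0.0000−28.7900)/(185.1500−133.6300) = -0.5588. V = [p*·0.0000 + (1−p*)·28.7900]/1.1 = 4.0895. B = V − Δ·S = 94.0582.
(0,0): S=140.0000. Δ = (V_up−V_dn)/(S_up−S_dn) = (4.0895−31.4545)/(161.0000−116.2000) = -0.6108. V = [p*·4.0895 + (1−p*)·31.4545]/1.1 = 7.6048. B = V − Δ·S = 93.1206.
Each (Δ,B) replicates both successor values, so the strategy is self-financing and V0 is arbitrage-free.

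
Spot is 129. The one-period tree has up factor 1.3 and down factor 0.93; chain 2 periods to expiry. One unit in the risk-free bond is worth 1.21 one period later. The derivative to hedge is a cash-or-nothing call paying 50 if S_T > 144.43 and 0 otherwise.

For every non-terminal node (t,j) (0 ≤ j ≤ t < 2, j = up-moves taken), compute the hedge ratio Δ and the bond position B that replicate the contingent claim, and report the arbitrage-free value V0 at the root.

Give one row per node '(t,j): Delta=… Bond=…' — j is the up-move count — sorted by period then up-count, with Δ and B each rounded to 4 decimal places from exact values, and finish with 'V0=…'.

(0,0): Delta=0.2106 Bond=4.9642
(1,0): Delta=1.1264 Bond=-103.8642
(1,1): Delta=0.0000 Bond=41.3223
V0=32.1301

No-arbitrage ⇒ martingale measure with p* = (R−d)/(u−d) = 0.7568.
Payoff layer (t=2): V(2,0)=0.0000, V(2,1)=50.0000, V(2,2)=50.0000
  t=1,j=0: stock 119.9700 → up 155.9610 (V=50.0000), down 111.5721 (V=0.0000). Price 31.2709; hedge Δ=1.1264, bond B=-103.8642.
  t=1,j=1: stock 167.7000 → up 218.0100 (V=50.0000), down 155.9610 (V=50.0000). Price 41.3223; hedge Δ=0.0000, bond B=41.3223.
  t=0,j=0: stock 129.0000 → up 167.7000 (V=41.3223), down 119.9700 (V=31.2709). Price 32.1301; hedge Δ=0.2106, bond B=4.9642.
Self-financing check: at every node Δ·S+B equals the discounted successor values.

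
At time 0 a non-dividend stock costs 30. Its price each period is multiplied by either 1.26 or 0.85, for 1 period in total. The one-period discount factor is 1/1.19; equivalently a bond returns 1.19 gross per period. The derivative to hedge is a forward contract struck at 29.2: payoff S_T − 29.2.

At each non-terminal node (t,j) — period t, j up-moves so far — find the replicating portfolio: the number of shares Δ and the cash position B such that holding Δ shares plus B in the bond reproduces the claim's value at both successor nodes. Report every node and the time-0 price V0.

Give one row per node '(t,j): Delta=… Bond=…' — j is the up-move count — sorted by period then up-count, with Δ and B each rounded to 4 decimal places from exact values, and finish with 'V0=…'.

(0,0): Delta=1.0000 Bond=-24.5378
V0=5.4622

The replicating-portfolio and risk-neutral prices coincide; use p* = (1.19−0.85)/(1.26−0.85) = 0.8293 for the latter.
Terminal payoffs: V(1,0)=-3.7000, V(1,1)=8.6000
(0,0): S=30.0000. Δ = (V_up−V_dn)/(S_up−S_dn) = (8.6000−-3.7000)/(37.8000−25.5000) = 1.0000. V = [p*·8.6000 + (1−p*)·-3.7000]/1.19 = 5.4622. B = V − Δ·S = -24.5378.
Each (Δ,B) replicates both successor values, so the strategy is self-financing and V0 is arbitrage-free.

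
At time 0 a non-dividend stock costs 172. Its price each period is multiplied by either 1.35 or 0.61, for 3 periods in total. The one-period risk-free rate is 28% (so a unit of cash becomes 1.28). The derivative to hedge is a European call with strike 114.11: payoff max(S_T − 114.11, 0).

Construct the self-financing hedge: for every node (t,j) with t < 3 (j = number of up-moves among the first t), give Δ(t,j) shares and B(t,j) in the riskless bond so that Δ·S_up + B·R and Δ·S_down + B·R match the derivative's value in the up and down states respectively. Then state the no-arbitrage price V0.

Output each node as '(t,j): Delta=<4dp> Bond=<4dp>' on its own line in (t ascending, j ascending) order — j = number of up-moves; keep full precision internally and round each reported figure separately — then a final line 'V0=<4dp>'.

(0,0): Delta=0.9752 Bond=-49.7962
(1,0): Delta=0.7025 Bond=-35.1248
(1,1): Delta=0.9881 Bond=-66.7287
(2,0): Delta=0.0000 Bond=0.0000
(2,1): Delta=0.7356 Bond=-49.6570
(2,2): Delta=1.0000 Bond=-89.1484
V0=117.9395

No-arbitrage ⇒ martingale measure with p* = (R−d)/(u−d) = 0.9054.
Terminal values V(3,·): V(3,0)=0.0000, V(3,1)=0.0000, V(3,2)=77.1067, V(3,3)=309.0745
Node (2,0) S=64.0012: V=(p*·0.0000+(1−p*)·0.0000)/1.28=0.0000; Δ=(0.0000−0.0000)/(86.4016−39.0407)=0.0000; B=V−Δ·S=0.0000
Node (2,1) S=141.6420: V=(p*·77.1067+(1−p*)·0.0000)/1.28=54.5413; Δ=(77.1067−0.0000)/(191.2167−86.4016)=0.7356; B=V−Δ·S=-49.6570
Node (2,2) S=313.4700: V=(p*·309.0745+(1−p*)·77.1067)/1.28=224.3216; Δ=(309.0745−77.1067)/(423.1845−191.2167)=1.0000; B=V−Δ·S=-89.1484
Node (1,0) S=104.9200: V=(p*·54.5413+(1−p*)·0.0000)/1.28=38.5797; Δ=(54.5413−0.0000)/(141.6420−64.0012)=0.7025; B=V−Δ·S=-35.1248
Node (1,1) S=232.2000: V=(p*·224.3216+(1−p*)·54.5413)/1.28=162.7041; Δ=(224.3216−54.5413)/(313.4700−141.6420)=0.9881; B=V−Δ·S=-66.7287
Node (0,0) S=172.0000: V=(p*·162.7041+(1−p*)·38.5797)/1.28=117.9395; Δ=(162.7041−38.5797)/(232.2000−104.9200)=0.9752; B=V−Δ·S=-49.7962
Each (Δ,B) replicates both successor values, so the strategy is self-financing and V0 is arbitrage-free.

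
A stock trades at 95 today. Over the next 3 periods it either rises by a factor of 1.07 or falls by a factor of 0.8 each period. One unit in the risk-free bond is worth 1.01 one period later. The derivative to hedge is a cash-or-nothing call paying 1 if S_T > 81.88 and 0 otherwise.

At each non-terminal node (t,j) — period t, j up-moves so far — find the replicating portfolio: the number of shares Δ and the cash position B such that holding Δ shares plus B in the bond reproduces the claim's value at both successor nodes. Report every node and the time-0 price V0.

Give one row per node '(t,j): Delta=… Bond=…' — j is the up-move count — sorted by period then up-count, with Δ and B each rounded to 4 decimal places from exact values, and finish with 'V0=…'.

(0,0): Delta=0.0132 Bond=-0.4070
(1,0): Delta=0.0375 Bond=-2.2591
(1,1): Delta=0.0080 Bond=0.1170
(2,0): Delta=0.0000 Bond=0.0000
(2,1): Delta=0.0455 Bond=-2.9336
(2,2): Delta=0.0000 Bond=0.9901
V0=0.8481

Risk-neutral probability p* = (R−d)/(u−d) = (1.01−0.8)/(1.07−0.8) = 0.7778.
Terminal payoffs: V(3,0)=0.0000, V(3,1)=0.0000, V(3,2)=1.0000, V(3,3)=1.0000
  t=2,j=0: stock 60.8000 → up 65.0560 (V=0.0000), down 48.6400 (V=0.0000). Price 0.0000; hedge Δ=0.0000, bond B=0.0000.
  t=2,j=1: stock 81.3200 → up 87.0124 (V=1.0000), down 65.0560 (V=0.0000). Price 0.7701; hedge Δ=0.0455, bond B=-2.9336.
  t=2,j=2: stock 108.7655 → up 116.3791 (V=1.0000), down 87.0124 (V=1.0000). Price 0.9901; hedge Δ=0.0000, bond B=0.9901.
  t=1,j=0: stock 76.0000 → up 81.3200 (V=0.7701), down 60.8000 (V=0.0000). Price 0.5930; hedge Δ=0.0375, bond B=-2.2591.
  t=1,j=1: stock 101.6500 → up 108.7655 (V=0.9901), down 81.3200 (V=0.7701). Price 0.9319; hedge Δ=0.0080, bond B=0.1170.
  t=0,j=0: stock 95.0000 → up 101.6500 (V=0.9319), down 76.0000 (V=0.5930). Price 0.8481; hedge Δ=0.0132, bond B=-0.4070.
Each (Δ,B) replicates both successor values, so the strategy is self-financing and V0 is arbitrage-free.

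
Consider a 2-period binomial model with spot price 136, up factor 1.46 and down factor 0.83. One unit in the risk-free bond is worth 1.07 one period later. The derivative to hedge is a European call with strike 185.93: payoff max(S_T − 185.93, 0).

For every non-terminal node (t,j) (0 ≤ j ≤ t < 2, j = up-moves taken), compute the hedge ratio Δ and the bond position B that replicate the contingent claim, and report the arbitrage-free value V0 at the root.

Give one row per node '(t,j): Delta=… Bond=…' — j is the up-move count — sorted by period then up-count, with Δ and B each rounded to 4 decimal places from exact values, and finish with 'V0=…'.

(0,0): Delta=0.4320 Bond=-45.5763
(1,0): Delta=0.0000 Bond=0.0000
(1,1): Delta=0.8311 Bond=-128.0123
V0=13.1787

The replicating-portfolio and risk-neutral prices coincide; use p* = (1.07−0.83)/(1.46−0.83) = 0.3810 for the latter.
Payoff layer (t=2): V(2,0)=0.0000, V(2,1)=0.0000, V(2,2)=103.9676
(1,0): S=112.8800. Δ = (V_up−V_dn)/(S_up−S_dn) = (0.0000−0.0000)/(164.8048−93.6904) = 0.0000. V = [p*·0.0000 + (1−p*)·0.0000]/1.07 = 0.0000. B = V − Δ·S = 0.0000.
(1,1): S=198.5600. Δ = (V_up−V_dn)/(S_up−S_dn) = (103.9676−0.0000)/(289.8976−164.8048) = 0.8311. V = [p*·103.9676 + (1−p*)·0.0000]/1.07 = 37.0156. B = V − Δ·S = -128.0123.
(0,0): S=136.0000. Δ = (V_up−V_dn)/(S_up−S_dn) = (37.0156−0.0000)/(198.5600−112.8800) = 0.4320. V = [p*·37.0156 + (1−p*)·0.0000]/1.07 = 13.1787. B = V − Δ·S = -45.5763.
Root portfolio cost Δ·136+B reproduces V0=13.1787.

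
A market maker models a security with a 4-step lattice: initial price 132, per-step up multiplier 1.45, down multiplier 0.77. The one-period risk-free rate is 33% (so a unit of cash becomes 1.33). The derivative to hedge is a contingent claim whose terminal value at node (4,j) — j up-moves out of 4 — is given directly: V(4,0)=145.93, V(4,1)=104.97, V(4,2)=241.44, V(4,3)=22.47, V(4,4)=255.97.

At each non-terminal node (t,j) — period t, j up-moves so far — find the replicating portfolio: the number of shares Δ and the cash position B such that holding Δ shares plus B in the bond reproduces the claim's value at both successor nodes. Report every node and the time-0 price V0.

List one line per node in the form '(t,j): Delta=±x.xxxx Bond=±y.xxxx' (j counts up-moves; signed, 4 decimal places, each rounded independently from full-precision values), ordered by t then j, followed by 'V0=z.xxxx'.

Under the risk-neutral measure, an up-move has probability p* = (R−d)/(u−d) = 0.8235 and values discount at R = 1.33.
Terminal payoffs: V(4,0)=145.9300, V(4,1)=104.9700, V(4,2)=241.4400, V(4,3)=22.4700, V(4,4)=255.9700
(3,0): S=60.2624. Δ = (V_up−V_dn)/(S_up−S_dn) = (104.9700−145.9300)/(87.3804−46.4020) = -0.9996. V = [p*·104.9700 + (1−p*)·145.9300]/1.33 = 84.3596. B = V − Δ·S = 144.5949.
(3,1): S=113.4811. Δ = (V_up−V_dn)/(S_up−S_dn) = (241.4400−104.9700)/(164.5475−87.3804) = 1.7685. V = [p*·241.4400 + (1−p*)·104.9700]/1.33 = 163.4264. B = V − Δ·S = -37.2648.
(3,2): S=213.6981. Δ = (V_up−V_dn)/(S_up−S_dn) = (22.4700−241.4400)/(309.8622−164.5475) = -1.5069. V = [p*·22.4700 + (1−p*)·241.4400]/1.33 = 45.9487. B = V − Δ·S = 367.9634.
(3,3): S=402.4185. Δ = (V_up−V_dn)/(S_up−S_dn) = (255.9700−22.4700)/(583.5068−309.8622) = 0.8533. V = [p*·255.9700 + (1−p*)·22.4700]/1.33 = 161.4768. B = V − Δ·S = -181.9056.
(2,0): S=78.2628. Δ = (V_up−V_dn)/(S_up−S_dn) = (163.4264−84.3596)/(113.4811−60.2624) = 1.4857. V = [p*·163.4264 + (1−p*)·84.3596]/1.33 = 112.3860. B = V − Δ·S = -3.8887.
(2,1): S=147.3780. Δ = (V_up−V_dn)/(S_up−S_dn) = (45.9487−163.4264)/(213.6981−113.4811) = -1.1722. V = [p*·45.9487 + (1−p*)·163.4264]/1.33 = 50.1354. B = V − Δ·S = 222.8966.
(2,2): S=277.5300. Δ = (V_up−V_dn)/(S_up−S_dn) = (161.4768−45.9487)/(402.4185−213.6981) = 0.6122. V = [p*·161.4768 + (1−p*)·45.9487]/1.33 = 106.0823. B = V − Δ·S = -63.8119.
(1,0): S=101.6400. Δ = (V_up−V_dn)/(S_up−S_dn) = (50.1354−112.3860)/(147.3780−78.2628) = -0.9007. V = [p*·50.1354 + (1−p*)·112.3860]/1.33 = 45.9555. B = V − Δ·S = 137.5005.
(1,1): S=191.4000. Δ = (V_up−V_dn)/(S_up−S_dn) = (106.0823−50.1354)/(277.5300−147.3780) = 0.4299. V = [p*·106.0823 + (1−p*)·50.1354]/1.33 = 72.3378. B = V − Δ·S = -9.9371.
(0,0): S=132.0000. Δ = (V_up−V_dn)/(S_up−S_dn) = (72.3378−45.9555)/(191.4000−101.6400) = 0.2939. V = [p*·72.3378 + (1−p*)·45.9555]/1.33 = 50.8888. B = V − Δ·S = 12.0912.
Self-financing check: at every node Δ·S+B equals the discounted successor values.

(0,0): Delta=0.2939 Bond=12.0912
(1,0): Delta=-0.9007 Bond=137.5005
(1,1): Delta=0.4299 Bond=-9.9371
(2,0): Delta=1.4857 Bond=-3.8887
(2,1): Delta=-1.1722 Bond=222.8966
(2,2): Delta=0.6122 Bond=-63.8119
(3,0): Delta=-0.9996 Bond=144.5949
(3,1): Delta=1.7685 Bond=-37.2648
(3,2): Delta=-1.5069 Bond=367.9634
(3,3): Delta=0.8533 Bond=-181.9056
V0=50.8888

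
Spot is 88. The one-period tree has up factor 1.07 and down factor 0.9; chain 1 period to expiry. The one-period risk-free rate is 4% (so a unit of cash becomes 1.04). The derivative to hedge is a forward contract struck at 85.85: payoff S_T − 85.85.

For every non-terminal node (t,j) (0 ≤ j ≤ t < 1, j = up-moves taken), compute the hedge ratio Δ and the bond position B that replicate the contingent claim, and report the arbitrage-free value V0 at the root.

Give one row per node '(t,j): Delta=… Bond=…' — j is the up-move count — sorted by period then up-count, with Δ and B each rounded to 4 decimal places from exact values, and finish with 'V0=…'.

No-arbitrage ⇒ martingale measure with p* = (R−d)/(u−d) = 0.8235.
Terminal values V(1,·): V(1,0)=-6.6500, V(1,1)=8.3100
(0,0): S=88.0000. Δ = (V_up−V_dn)/(S_up−S_dn) = (8.3100−-6.6500)/(94.1600−79.2000) = 1.0000. V = [p*·8.3100 + (1−p*)·-6.6500]/1.04 = 5.4519. B = V − Δ·S = -82.5481.
Check: Δ(0,0)·S0 + B(0,0) = 5.4519 = V0.

(0,0): Delta=1.0000 Bond=-82.5481
V0=5.4519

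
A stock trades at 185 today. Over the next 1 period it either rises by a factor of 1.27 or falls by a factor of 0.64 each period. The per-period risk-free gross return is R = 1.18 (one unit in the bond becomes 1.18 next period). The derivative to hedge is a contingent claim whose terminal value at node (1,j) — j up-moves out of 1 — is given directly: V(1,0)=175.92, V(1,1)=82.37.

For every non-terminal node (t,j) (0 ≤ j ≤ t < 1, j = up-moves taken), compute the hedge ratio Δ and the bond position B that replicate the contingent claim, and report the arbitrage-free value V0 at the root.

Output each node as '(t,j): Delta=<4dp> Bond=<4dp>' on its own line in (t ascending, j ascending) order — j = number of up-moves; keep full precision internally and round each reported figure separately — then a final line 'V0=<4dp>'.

Under the risk-neutral measure, an up-move has probability p* = (R−d)/(u−d) = 0.8571 and values discount at R = 1.18.
Terminal values V(1,·): V(1,0)=175.9200, V(1,1)=82.3700
(0,0): S=185.0000. Δ = (V_up−V_dn)/(S_up−S_dn) = (82.3700−175.9200)/(234.9500−118.4000) = -0.8027. V = [p*·82.3700 + (1−p*)·175.9200]/1.18 = 81.1308. B = V − Δ·S = 229.6228.
Root portfolio cost Δ·185+B reproduces V0=81.1308.

(0,0): Delta=-0.8027 Bond=229.6228
V0=81.1308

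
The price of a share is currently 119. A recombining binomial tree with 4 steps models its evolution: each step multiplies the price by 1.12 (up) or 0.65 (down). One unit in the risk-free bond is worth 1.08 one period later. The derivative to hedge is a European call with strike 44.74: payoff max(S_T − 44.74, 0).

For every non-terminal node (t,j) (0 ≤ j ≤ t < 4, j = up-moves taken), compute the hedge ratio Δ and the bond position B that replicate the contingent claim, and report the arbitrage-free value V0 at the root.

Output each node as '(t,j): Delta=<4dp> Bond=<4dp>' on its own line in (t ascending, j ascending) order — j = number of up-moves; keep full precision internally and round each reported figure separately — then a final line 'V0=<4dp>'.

(0,0): Delta=0.9976 Bond=-32.5816
(1,0): Delta=0.9675 Bond=-32.8615
(1,1): Delta=0.9992 Bond=-35.4046
(2,0): Delta=0.6570 Bond=-19.8818
(2,1): Delta=0.9843 Bond=-36.9424
(2,2): Delta=1.0000 Bond=-38.3573
(3,0): Delta=0.0000 Bond=0.0000
(3,1): Delta=0.6925 Bond=-23.4698
(3,2): Delta=1.0000 Bond=-41.4259
(3,3): Delta=1.0000 Bond=-41.4259
V0=86.1292

Under the risk-neutral measure, an up-move has probability p* = (R−d)/(u−d) = 0.9149 and values discount at R = 1.08.
Payoff layer (t=4): V(4,0)=0.0000, V(4,1)=0.0000, V(4,2)=18.3281, V(4,3)=63.9312, V(4,4)=142.5088
Node (3,0) S=32.6804: V=(p*·0.0000+(1−p*)·0.0000)/1.08=0.0000; Δ=(0.0000−0.0000)/(36.6020−21.2422)=0.0000; B=V−Δ·S=0.0000
Node (3,1) S=56.3108: V=(p*·18.3281+(1−p*)·0.0000)/1.08=15.5262; Δ=(18.3281−0.0000)/(63.0681−36.6020)=0.6925; B=V−Δ·S=-23.4698
Node (3,2) S=97.0278: V=(p*·63.9312+(1−p*)·18.3281)/1.08=55.6019; Δ=(63.9312−18.3281)/(108.6712−63.0681)=1.0000; B=V−Δ·S=-41.4259
Node (3,3) S=167.1864: V=(p*·142.5088+(1−p*)·63.9312)/1.08=125.7605; Δ=(142.5088−63.9312)/(187.2488−108.6712)=1.0000; B=V−Δ·S=-41.4259
Node (2,0) S=50.2775: V=(p*·15.5262+(1−p*)·0.0000)/1.08=13.1526; Δ=(15.5262−0.0000)/(56.3108−32.6804)=0.6570; B=V−Δ·S=-19.8818
Node (2,1) S=86.6320: V=(p*·55.6019+(1−p*)·15.5262)/1.08=48.3252; Δ=(55.6019−15.5262)/(97.0278−56.3108)=0.9843; B=V−Δ·S=-36.9424
Node (2,2) S=149.2736: V=(p*·125.7605+(1−p*)·55.6019)/1.08=110.9163; Δ=(125.7605−55.6019)/(167.1864−97.0278)=1.0000; B=V−Δ·S=-38.3573
Node (1,0) S=77.3500: V=(p*·48.3252+(1−p*)·13.1526)/1.08=41.9739; Δ=(48.3252−13.1526)/(86.6320−50.2775)=0.9675; B=V−Δ·S=-32.8615
Node (1,1) S=133.2800: V=(p*·110.9163+(1−p*)·48.3252)/1.08=97.7679; Δ=(110.9163−48.3252)/(149.2736−86.6320)=0.9992; B=V−Δ·S=-35.4046
Node (0,0) S=119.0000: V=(p*·97.7679+(1−p*)·41.9739)/1.08=86.1292; Δ=(97.7679−41.9739)/(133.2800−77.3500)=0.9976; B=V−Δ·S=-32.5816
Each (Δ,B) replicates both successor values, so the strategy is self-financing and V0 is arbitrage-free.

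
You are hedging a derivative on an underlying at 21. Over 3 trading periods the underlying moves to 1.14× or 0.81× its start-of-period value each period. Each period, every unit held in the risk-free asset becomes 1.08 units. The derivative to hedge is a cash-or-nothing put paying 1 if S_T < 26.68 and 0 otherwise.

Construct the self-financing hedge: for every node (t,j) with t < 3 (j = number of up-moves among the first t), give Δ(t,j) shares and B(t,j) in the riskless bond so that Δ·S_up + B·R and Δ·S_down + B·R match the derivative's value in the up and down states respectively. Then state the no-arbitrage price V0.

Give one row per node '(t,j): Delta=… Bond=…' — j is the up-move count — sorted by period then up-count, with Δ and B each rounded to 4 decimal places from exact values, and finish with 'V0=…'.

No-arbitrage ⇒ martingale measure with p* = (R−d)/(u−d) = 0.8182.
Payoff layer (t=3): V(3,0)=1.0000, V(3,1)=1.0000, V(3,2)=1.0000, V(3,3)=0.0000
  t=2,j=0: stock 13.7781 → up 15.7070 (V=1.0000), down 11.1603 (V=1.0000). Price 0.9259; hedge Δ=0.0000, bond B=0.9259.
  t=2,j=1: stock 19.3914 → up 22.1062 (V=1.0000), down 15.7070 (V=1.0000). Price 0.9259; hedge Δ=0.0000, bond B=0.9259.
  t=2,j=2: stock 27.2916 → up 31.1124 (V=0.0000), down 22.1062 (V=1.0000). Price 0.1684; hedge Δ=-0.1110, bond B=3.1987.
  t=1,j=0: stock 17.0100 → up 19.3914 (V=0.9259), down 13.7781 (V=0.9259). Price 0.8573; hedge Δ=0.0000, bond B=0.8573.
  t=1,j=1: stock 23.9400 → up 27.2916 (V=0.1684), down 19.3914 (V=0.9259). Price 0.2834; hedge Δ=-0.0959, bond B=2.5791.
  t=0,j=0: stock 21.0000 → up 23.9400 (V=0.2834), down 17.0100 (V=0.8573). Price 0.3590; hedge Δ=-0.0828, bond B=2.0982.
Check: Δ(0,0)·S0 + B(0,0) = 0.3590 = V0.

(0,0): Delta=-0.0828 Bond=2.0982
(1,0): Delta=0.0000 Bond=0.8573
(1,1): Delta=-0.0959 Bond=2.5791
(2,0): Delta=0.0000 Bond=0.9259
(2,1): Delta=0.0000 Bond=0.9259
(2,2): Delta=-0.1110 Bond=3.1987
V0=0.3590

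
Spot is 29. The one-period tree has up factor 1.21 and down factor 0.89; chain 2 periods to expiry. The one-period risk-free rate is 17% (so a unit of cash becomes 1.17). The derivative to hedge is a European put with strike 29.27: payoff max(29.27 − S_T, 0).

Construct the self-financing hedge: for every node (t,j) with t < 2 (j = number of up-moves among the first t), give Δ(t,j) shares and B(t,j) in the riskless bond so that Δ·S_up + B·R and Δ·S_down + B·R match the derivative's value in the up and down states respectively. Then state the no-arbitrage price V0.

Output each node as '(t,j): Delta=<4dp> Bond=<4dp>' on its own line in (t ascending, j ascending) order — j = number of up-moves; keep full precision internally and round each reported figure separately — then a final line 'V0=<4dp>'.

Since d<R<u, set p* = (R−d)/(u−d) = 0.8750; price each node as the discounted p*-expectation of its children.
Payoff layer (t=2): V(2,0)=6.2991, V(2,1)=0.0000, V(2,2)=0.0000
  t=1,j=0: stock 25.8100 → up 31.2301 (V=0.0000), down 22.9709 (V=6.2991). Price 0.6730; hedge Δ=-0.7627, bond B=20.3577.
  t=1,j=1: stock 35.0900 → up 42.4589 (V=0.0000), down 31.2301 (V=0.0000). Price 0.0000; hedge Δ=0.0000, bond B=0.0000.
  t=0,j=0: stock 29.0000 → up 35.0900 (V=0.0000), down 25.8100 (V=0.6730). Price 0.0719; hedge Δ=-0.0725, bond B=2.1750.
Self-financing check: at every node Δ·S+B equals the discounted successor values.

(0,0): Delta=-0.0725 Bond=2.1750
(1,0): Delta=-0.7627 Bond=20.3577
(1,1): Delta=0.0000 Bond=0.0000
V0=0.0719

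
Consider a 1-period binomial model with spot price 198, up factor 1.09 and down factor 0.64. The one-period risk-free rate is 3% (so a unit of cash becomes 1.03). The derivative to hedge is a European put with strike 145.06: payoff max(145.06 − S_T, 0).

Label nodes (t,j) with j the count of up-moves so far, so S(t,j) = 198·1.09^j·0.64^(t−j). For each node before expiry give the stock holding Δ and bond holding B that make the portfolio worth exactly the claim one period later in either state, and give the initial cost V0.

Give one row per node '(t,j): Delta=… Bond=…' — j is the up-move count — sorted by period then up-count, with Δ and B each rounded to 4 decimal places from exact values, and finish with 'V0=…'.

Under the risk-neutral measure, an up-move has probability p* = (R−d)/(u−d) = 0.8667 and values discount at R = 1.03.
At expiry t=1: V(1,0)=18.3400, V(1,1)=0.0000
(0,0): S=198.0000. Δ = (V_up−V_dn)/(S_up−S_dn) = (0.0000−18.3400)/(215.8200−126.7200) = -0.2058. V = [p*·0.0000 + (1−p*)·18.3400]/1.03 = 2.3741. B = V − Δ·S = 43.1297.
Each (Δ,B) replicates both successor values, so the strategy is self-financing and V0 is arbitrage-free.

(0,0): Delta=-0.2058 Bond=43.1297
V0=2.3741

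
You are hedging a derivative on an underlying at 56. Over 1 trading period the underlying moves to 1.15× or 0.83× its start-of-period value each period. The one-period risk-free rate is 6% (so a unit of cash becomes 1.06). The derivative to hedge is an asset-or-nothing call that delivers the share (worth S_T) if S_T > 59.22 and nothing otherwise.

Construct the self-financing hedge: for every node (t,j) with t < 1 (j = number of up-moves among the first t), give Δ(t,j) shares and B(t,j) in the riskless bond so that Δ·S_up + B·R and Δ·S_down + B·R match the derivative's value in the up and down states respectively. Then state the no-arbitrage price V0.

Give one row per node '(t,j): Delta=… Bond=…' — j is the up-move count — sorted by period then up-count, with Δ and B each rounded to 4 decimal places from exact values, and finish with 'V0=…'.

Since d<R<u, set p* = (R−d)/(u−d) = 0.7188; price each node as the discounted p*-expectation of its children.
Payoff layer (t=1): V(1,0)=0.0000, V(1,1)=64.4000
  t=0,j=0: stock 56.0000 → up 64.4000 (V=64.4000), down 46.4800 (V=0.0000). Price 43.6675; hedge Δ=3.5938, bond B=-157.5825.
Self-financing check: at every node Δ·S+B equals the discounted successor values.

(0,0): Delta=3.5938 Bond=-157.5825
V0=43.6675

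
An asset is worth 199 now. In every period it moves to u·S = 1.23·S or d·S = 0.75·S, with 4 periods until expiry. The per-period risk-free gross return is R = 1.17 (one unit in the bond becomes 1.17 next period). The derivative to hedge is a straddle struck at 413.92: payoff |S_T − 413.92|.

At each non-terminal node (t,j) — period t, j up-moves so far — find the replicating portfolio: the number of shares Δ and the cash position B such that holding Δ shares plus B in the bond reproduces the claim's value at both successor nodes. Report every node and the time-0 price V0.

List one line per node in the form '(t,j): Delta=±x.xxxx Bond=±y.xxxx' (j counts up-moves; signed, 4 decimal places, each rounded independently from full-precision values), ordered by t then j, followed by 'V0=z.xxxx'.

(0,0): Delta=-0.6360 Bond=174.4527
(1,0): Delta=-1.0000 Bond=258.4395
(1,1): Delta=-0.6043 Bond=196.3482
(2,0): Delta=-1.0000 Bond=302.3742
(2,1): Delta=-1.0000 Bond=302.3742
(2,2): Delta=-0.5698 Bond=219.3493
(3,0): Delta=-1.0000 Bond=353.7778
(3,1): Delta=-1.0000 Bond=353.7778
(3,2): Delta=-1.0000 Bond=353.7778
(3,3): Delta=-0.5323 Bond=242.7617
V0=47.8924

Risk-neutral probability p* = (R−d)/(u−d) = (1.17−0.75)/(1.23−0.75) = 0.8750.
At expiry t=4: V(4,0)=350.9552, V(4,1)=310.6577, V(4,2)=244.5698, V(4,3)=136.1856, V(4,4)=41.5644
Node (3,0) S=83.9531: V=(p*·310.6577+(1−p*)·350.9552)/1.17=269.8247; Δ=(310.6577−350.9552)/(103.2623−62.9648)=-1.0000; B=V−Δ·S=353.7778
Node (3,1) S=137.6831: V=(p*·244.5698+(1−p*)·310.6577)/1.17=216.0947; Δ=(244.5698−310.6577)/(169.3502−103.2623)=-1.0000; B=V−Δ·S=353.7778
Node (3,2) S=225.8003: V=(p*·136.1856+(1−p*)·244.5698)/1.17=127.9775; Δ=(136.1856−244.5698)/(277.7344−169.3502)=-1.0000; B=V−Δ·S=353.7778
Node (3,3) S=370.3125: V=(p*·41.5644+(1−p*)·136.1856)/1.17=45.6342; Δ=(41.5644−136.1856)/(455.4844−277.7344)=-0.5323; B=V−Δ·S=242.7617
Node (2,0) S=111.9375: V=(p*·216.0947+(1−p*)·269.8247)/1.17=190.4367; Δ=(216.0947−269.8247)/(137.6831−83.9531)=-1.0000; B=V−Δ·S=302.3742
Node (2,1) S=183.5775: V=(p*·127.9775+(1−p*)·216.0947)/1.17=118.7967; Δ=(127.9775−216.0947)/(225.8003−137.6831)=-1.0000; B=V−Δ·S=302.3742
Node (2,2) S=301.0671: V=(p*·45.6342+(1−p*)·127.9775)/1.17=47.8010; Δ=(45.6342−127.9775)/(370.3125−225.8003)=-0.5698; B=V−Δ·S=219.3493
Node (1,0) S=149.2500: V=(p*·118.7967+(1−p*)·190.4367)/1.17=109.1895; Δ=(118.7967−190.4367)/(183.5775−111.9375)=-1.0000; B=V−Δ·S=258.4395
Node (1,1) S=244.7700: V=(p*·47.8010+(1−p*)·118.7967)/1.17=48.4405; Δ=(47.8010−118.7967)/(301.0671−183.5775)=-0.6043; B=V−Δ·S=196.3482
Node (0,0) S=199.0000: V=(p*·48.4405+(1−p*)·109.1895)/1.17=47.8924; Δ=(48.4405−109.1895)/(244.7700−149.2500)=-0.6360; B=V−Δ·S=174.4527
Root portfolio cost Δ·199+B reproduces V0=47.8924.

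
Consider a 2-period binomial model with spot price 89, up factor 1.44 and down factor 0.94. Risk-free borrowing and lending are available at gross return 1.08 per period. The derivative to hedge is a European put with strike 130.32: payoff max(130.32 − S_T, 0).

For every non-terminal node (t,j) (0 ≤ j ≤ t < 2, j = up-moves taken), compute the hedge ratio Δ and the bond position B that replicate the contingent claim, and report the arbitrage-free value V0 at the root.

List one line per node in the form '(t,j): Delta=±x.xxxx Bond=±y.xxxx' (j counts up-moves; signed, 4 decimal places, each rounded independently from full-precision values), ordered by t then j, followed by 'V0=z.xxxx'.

(0,0): Delta=-0.6841 Bond=87.2540
(1,0): Delta=-1.0000 Bond=120.6667
(1,1): Delta=-0.1537 Bond=26.2656
V0=26.3735

No-arbitrage ⇒ martingale measure with p* = (R−d)/(u−d) = 0.2800.
Terminal payoffs: V(2,0)=51.6796, V(2,1)=9.8496, V(2,2)=0.0000
  t=1,j=0: stock 83.6600 → up 120.4704 (V=9.8496), down 78.6404 (V=51.6796). Price 37.0067; hedge Δ=-1.0000, bond B=120.6667.
  t=1,j=1: stock 128.1600 → up 184.5504 (V=0.0000), down 120.4704 (V=9.8496). Price 6.5664; hedge Δ=-0.1537, bond B=26.2656.
  t=0,j=0: stock 89.0000 → up 128.1600 (V=6.5664), down 83.6600 (V=37.0067). Price 26.3735; hedge Δ=-0.6841, bond B=87.2540.
The time-0 hedge costs 26.3735, which is the no-arbitrage price.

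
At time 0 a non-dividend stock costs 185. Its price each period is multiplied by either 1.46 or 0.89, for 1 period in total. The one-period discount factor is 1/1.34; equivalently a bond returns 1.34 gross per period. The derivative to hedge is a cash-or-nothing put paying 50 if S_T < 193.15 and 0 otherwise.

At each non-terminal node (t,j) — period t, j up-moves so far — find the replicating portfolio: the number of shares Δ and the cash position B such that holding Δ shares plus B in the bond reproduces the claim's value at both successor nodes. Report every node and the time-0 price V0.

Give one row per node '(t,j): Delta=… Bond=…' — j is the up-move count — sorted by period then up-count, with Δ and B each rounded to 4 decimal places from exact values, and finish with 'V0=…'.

(0,0): Delta=-0.4742 Bond=95.5748
V0=7.8555

The replicating-portfolio and risk-neutral prices coincide; use p* = (1.34−0.89)/(1.46−0.89) = 0.7895 for the latter.
Terminal values V(1,·): V(1,0)=50.0000, V(1,1)=0.0000
Node (0,0) S=185.0000: V=(p*·0.0000+(1−p*)·50.0000)/1.34=7.8555; Δ=(0.0000−50.0000)/(270.1000−164.6500)=-0.4742; B=V−Δ·S=95.5748
Check: Δ(0,0)·S0 + B(0,0) = 7.8555 = V0.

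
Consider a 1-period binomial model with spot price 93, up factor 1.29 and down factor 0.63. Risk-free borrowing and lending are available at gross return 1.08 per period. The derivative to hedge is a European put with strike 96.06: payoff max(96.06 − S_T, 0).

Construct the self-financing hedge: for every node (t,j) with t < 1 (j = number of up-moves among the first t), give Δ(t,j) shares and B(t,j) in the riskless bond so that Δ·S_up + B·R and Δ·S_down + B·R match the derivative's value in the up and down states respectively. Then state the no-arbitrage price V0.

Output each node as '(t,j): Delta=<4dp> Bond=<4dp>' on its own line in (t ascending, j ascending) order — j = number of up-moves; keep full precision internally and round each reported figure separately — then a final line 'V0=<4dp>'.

(0,0): Delta=-0.6105 Bond=67.8119
V0=11.0391

Since d<R<u, set p* = (R−d)/(u−d) = 0.6818; price each node as the discounted p*-expectation of its children.
Terminal values V(1,·): V(1,0)=37.4700, V(1,1)=0.0000
  t=0,j=0: stock 93.0000 → up 119.9700 (V=0.0000), down 58.5900 (V=37.4700). Price 11.0391; hedge Δ=-0.6105, bond B=67.8119.
Each (Δ,B) replicates both successor values, so the strategy is self-financing and V0 is arbitrage-free.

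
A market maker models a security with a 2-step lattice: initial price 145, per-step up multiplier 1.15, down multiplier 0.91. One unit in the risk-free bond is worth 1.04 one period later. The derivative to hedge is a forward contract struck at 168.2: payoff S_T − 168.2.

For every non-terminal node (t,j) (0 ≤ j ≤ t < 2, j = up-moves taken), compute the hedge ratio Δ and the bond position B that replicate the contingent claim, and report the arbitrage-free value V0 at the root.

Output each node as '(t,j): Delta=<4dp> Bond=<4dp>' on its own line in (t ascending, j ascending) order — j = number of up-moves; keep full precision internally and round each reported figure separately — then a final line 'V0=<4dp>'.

(0,0): Delta=1.0000 Bond=-155.5104
(1,0): Delta=1.0000 Bond=-161.7308
(1,1): Delta=1.0000 Bond=-161.7308
V0=-10.5104

No-arbitrage ⇒ martingale measure with p* = (R−d)/(u−d) = 0.5417.
Terminal values V(2,·): V(2,0)=-48.1255, V(2,1)=-16.4575, V(2,2)=23.5625
(1,0): S=131.9500. Δ = (V_up−V_dn)/(S_up−S_dn) = (-16.4575−-48.1255)/(151.7425−120.0745) = 1.0000. V = [p*·-16.4575 + (1−p*)·-48.1255]/1.04 = -29.7808. B = V − Δ·S = -161.7308.
(1,1): S=166.7500. Δ = (V_up−V_dn)/(S_up−S_dn) = (23.5625−-16.4575)/(191.7625−151.7425) = 1.0000. V = [p*·23.5625 + (1−p*)·-16.4575]/1.04 = 5.0192. B = V − Δ·S = -161.7308.
(0,0): S=145.0000. Δ = (V_up−V_dn)/(S_up−S_dn) = (5.0192−-29.7808)/(166.7500−131.9500) = 1.0000. V = [p*·5.0192 + (1−p*)·-29.7808]/1.04 = -10.5104. B = V − Δ·S = -155.5104.
Self-financing check: at every node Δ·S+B equals the discounted successor values.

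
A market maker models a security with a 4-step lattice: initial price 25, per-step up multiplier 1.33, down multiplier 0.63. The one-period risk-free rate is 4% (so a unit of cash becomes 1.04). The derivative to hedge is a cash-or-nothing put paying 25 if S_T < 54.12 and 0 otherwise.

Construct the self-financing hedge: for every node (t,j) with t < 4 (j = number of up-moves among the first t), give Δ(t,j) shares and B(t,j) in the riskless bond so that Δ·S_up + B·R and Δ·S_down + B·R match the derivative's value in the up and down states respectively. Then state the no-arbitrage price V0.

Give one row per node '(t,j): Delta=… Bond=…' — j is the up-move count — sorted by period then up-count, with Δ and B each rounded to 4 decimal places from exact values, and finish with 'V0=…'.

(0,0): Delta=-0.2552 Bond=25.2347
(1,0): Delta=0.0000 Bond=22.2249
(1,1): Delta=-0.3407 Bond=29.0870
(2,0): Delta=0.0000 Bond=23.1139
(2,1): Delta=0.0000 Bond=23.1139
(2,2): Delta=-0.4548 Bond=35.2982
(3,0): Delta=0.0000 Bond=24.0385
(3,1): Delta=0.0000 Bond=24.0385
(3,2): Delta=0.0000 Bond=24.0385
(3,3): Delta=-0.6072 Bond=45.6731
V0=18.8550

Since d<R<u, set p* = (R−d)/(u−d) = 0.5857; price each node as the discounted p*-expectation of its children.
Terminal values V(4,·): V(4,0)=25.0000, V(4,1)=25.0000, V(4,2)=25.0000, V(4,3)=25.0000, V(4,4)=0.0000
  t=3,j=0: stock 6.2512 → up 8.3141 (V=25.0000), down 3.9382 (V=25.0000). Price 24.0385; hedge Δ=0.0000, bond B=24.0385.
  t=3,j=1: stock 13.1969 → up 17.5519 (V=25.0000), down 8.3141 (V=25.0000). Price 24.0385; hedge Δ=0.0000, bond B=24.0385.
  t=3,j=2: stock 27.8602 → up 37.0540 (V=25.0000), down 17.5519 (V=25.0000). Price 24.0385; hedge Δ=0.0000, bond B=24.0385.
  t=3,j=3: stock 58.8159 → up 78.2252 (V=0.0000), down 37.0540 (V=25.0000). Price 9.9588; hedge Δ=-0.6072, bond B=45.6731.
  t=2,j=0: stock 9.9225 → up 13.1969 (V=24.0385), down 6.2512 (V=24.0385). Price 23.1139; hedge Δ=0.0000, bond B=23.1139.
  t=2,j=1: stock 20.9475 → up 27.8602 (V=24.0385), down 13.1969 (V=24.0385). Price 23.1139; hedge Δ=0.0000, bond B=23.1139.
  t=2,j=2: stock 44.2225 → up 58.8159 (V=9.9588), down 27.8602 (V=24.0385). Price 15.1844; hedge Δ=-0.4548, bond B=35.2982.
  t=1,j=0: stock 15.7500 → up 20.9475 (V=23.1139), down 9.9225 (V=23.1139). Price 22.2249; hedge Δ=0.0000, bond B=22.2249.
  t=1,j=1: stock 33.2500 → up 44.2225 (V=15.1844), down 20.9475 (V=23.1139). Price 17.7591; hedge Δ=-0.3407, bond B=29.0870.
  t=0,j=0: stock 25.0000 → up 33.2500 (V=17.7591), down 15.7500 (V=22.2249). Price 18.8550; hedge Δ=-0.2552, bond B=25.2347.
The time-0 hedge costs 18.8550, which is the no-arbitrage price.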